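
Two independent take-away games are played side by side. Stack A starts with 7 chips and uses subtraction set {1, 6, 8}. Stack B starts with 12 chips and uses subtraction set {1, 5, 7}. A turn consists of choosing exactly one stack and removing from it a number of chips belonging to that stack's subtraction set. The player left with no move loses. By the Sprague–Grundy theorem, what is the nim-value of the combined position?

Stack A, S = {1, 6, 8}:
G(0) = 0
G(1) = mex{0} = 1
G(2) = mex{1} = 0
G(3) = mex{0} = 1
G(4) = mex{1} = 0
G(5) = mex{0} = 1
G(6) = mex{1,0} = 2
G(7) = mex{2,1} = 0
G_A(7) = 0.
Stack B, S = {1, 5, 7}:
G(0) = 0
G(1) = mex{0} = 1
G(2) = mex{1} = 0
G(3) = mex{0} = 1
G(4) = mex{1} = 0
G(5) = mex{0,0} = 1
G(6) = mex{1,1} = 0
G(7) = mex{0,0,0} = 1
G(8) = mex{1,1,1} = 0
G(9) = mex{0,0,0} = 1
G(10) = mex{1,1,1} = 0
G(11) = mex{0,0,0} = 1
G(12) = mex{1,1,1} = 0
G_B(12) = 0.
Combined Grundy value = 0 ⊕ 0 = 0.

0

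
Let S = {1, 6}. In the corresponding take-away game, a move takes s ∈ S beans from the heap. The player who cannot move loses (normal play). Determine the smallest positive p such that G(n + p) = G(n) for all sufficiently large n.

7

n :  0  1  2  3  4  5  6  7  8  9 10 11 12 13 14 15
G :  0  1  0  1  0  1  2  0  1  0  1  0  1  2  0  1
G(n+7) = G(n) holds for n = 0,…,5 (a full window of length max(S) = 6), so the sequence is purely periodic with period 7.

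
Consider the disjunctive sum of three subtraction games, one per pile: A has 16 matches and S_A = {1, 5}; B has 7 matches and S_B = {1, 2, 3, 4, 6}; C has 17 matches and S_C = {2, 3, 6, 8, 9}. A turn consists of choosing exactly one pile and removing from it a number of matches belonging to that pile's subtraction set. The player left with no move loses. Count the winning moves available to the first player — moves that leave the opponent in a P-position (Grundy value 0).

Pile A, S = {1, 5}:
G(0) = 0
G(1) = mex{0} = 1
G(2) = mex{1} = 0
G(3) = mex{0} = 1
G(4) = mex{1} = 0
G(5) = mex{0,0} = 1
G(6) = mex{1,1} = 0
G(7) = mex{0,0} = 1
G(8) = mex{1,1} = 0
G(9) = mex{0,0} = 1
G(10) = mex{1,1} = 0
G(11) = mex{0,0} = 1
G(12) = mex{1,1} = 0
G(13) = mex{0,0} = 1
G(14) = mex{1,1} = 0
G(15) = mex{0,0} = 1
G(16) = mex{1,1} = 0
G_A(16) = 0.
Pile B, S = {1, 2, 3, 4, 6}:
G(0) = 0
G(1) = mex{0} = 1
G(2) = mex{1,0} = 2
G(3) = mex{2,1,0} = 3
G(4) = mex{3,2,1,0} = 4
G(5) = mex{4,3,2,1} = 0
G(6) = mex{0,4,3,2,0} = 1
G(7) = mex{1,0,4,3,1} = 2
G_B(7) = 2.
Pile C, S = {2, 3, 6, 8, 9}:
G(0) = 0
G(1) = mex{} = 0
G(2) = mex{0} = 1
G(3) = mex{0,0} = 1
G(4) = mex{1,0} = 2
G(5) = mex{1,1} = 0
G(6) = mex{2,1,0} = 3
G(7) = mex{0,2,0} = 1
G(8) = mex{3,0,1,0} = 2
G(9) = mex{1,3,1,0,0} = 2
G(10) = mex{2,1,2,1,0} = 3
G(11) = mex{2,2,0,1,1} = 3
G(12) = mex{3,2,3,2,1} = 0
G(13) = mex{3,3,1,0,2} = 4
G(14) = mex{0,3,2,3,0} = 1
G(15) = mex{4,0,2,1,3} = 5
G(16) = mex{1,4,3,2,1} = 0
G(17) = mex{5,1,3,2,2} = 0
G_C(17) = 0.
Combined Grundy value = 0 ⊕ 2 ⊕ 0 = 2.
A winning move leaves total XOR = 0, i.e. changes one component's Grundy value g to g ⊕ X where X is the current total.
Pile A: need g' = 0⊕2 = 2. Options: 16−1→G=1, 16−5→G=1. Hits: 0.
Pile B: need g' = 2⊕2 = 0. Options: 7−1→G=1, 7−2→G=0, 7−3→G=4, 7−4→G=3, 7−6→G=1. Hits: 1.
Pile C: need g' = 0⊕2 = 2. Options: 17−2→G=5, 17−3→G=1, 17−6→G=3, 17−8→G=2, 17−9→G=2. Hits: 2.

3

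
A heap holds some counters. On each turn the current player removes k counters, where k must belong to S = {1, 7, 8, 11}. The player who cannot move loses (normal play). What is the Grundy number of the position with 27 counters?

3

G(0) = 0
G(1) = mex{0} = 1
G(2) = mex{1} = 0
G(3) = mex{0} = 1
G(4) = mex{1} = 0
G(5) = mex{0} = 1
G(6) = mex{1} = 0
G(7) = mex{0,0} = 1
G(8) = mex{1,1,0} = 2
G(9) = mex{2,0,1} = 3
G(10) = mex{3,1,0} = 2
G(11) = mex{2,0,1,0} = 3
G(12) = mex{3,1,0,1} = 2
G(13) = mex{2,0,1,0} = 3
G(14) = mex{3,1,0,1} = 2
G(15) = mex{2,2,1,0} = 3
G(16) = mex{3,3,2,1} = 0
G(17) = mex{0,2,3,0} = 1
G(18) = mex{1,3,2,1} = 0
G(19) = mex{0,2,3,2} = 1
G(20) = mex{1,3,2,3} = 0
G(21) = mex{0,2,3,2} = 1
G(22) = mex{1,3,2,3} = 0
G(23) = mex{0,0,3,2} = 1
G(24) = mex{1,1,0,3} = 2
G(25) = mex{2,0,1,2} = 3
G(26) = mex{3,1,0,3} = 2
G(27) = mex{2,0,1,0} = 3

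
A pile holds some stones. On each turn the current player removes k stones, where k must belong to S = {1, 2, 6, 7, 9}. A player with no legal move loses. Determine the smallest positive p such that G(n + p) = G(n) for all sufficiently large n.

8

G(0) = 0
G(1) = mex{0} = 1
G(2) = mex{1,0} = 2
G(3) = mex{2,1} = 0
G(4) = mex{0,2} = 1
G(5) = mex{1,0} = 2
G(6) = mex{2,1,0} = 3
G(7) = mex{3,2,1,0} = 4
G(8) = mex{4,3,2,1} = 0
G(9) = mex{0,4,0,2,0} = 1
G(10) = mex{1,0,1,0,1} = 2
G(11) = mex{2,1,2,1,2} = 0
G(12) = mex{0,2,3,2,0} = 1
G(13) = mex{1,0,4,3,1} = 2
G(14) = mex{2,1,0,4,2} = 3
G(15) = mex{3,2,1,0,3} = 4
G(16) = mex{4,3,2,1,4} = 0
G(17) = mex{0,4,0,2,0} = 1
G(18) = mex{1,0,1,0,1} = 2
G(n+8) = G(n) holds for n = 0,…,8 (a full window of length max(S) = 9), so the sequence is purely periodic with period 8.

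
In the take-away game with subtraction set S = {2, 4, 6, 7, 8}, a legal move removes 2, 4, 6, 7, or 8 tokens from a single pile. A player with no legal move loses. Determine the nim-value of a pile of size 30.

0

G(0) = 0
G(1) = mex{} = 0
G(2) = mex{0} = 1
G(3) = mex{0} = 1
G(4) = mex{1,0} = 2
G(5) = mex{1,0} = 2
G(6) = mex{2,1,0} = 3
G(7) = mex{2,1,0,0} = 3
G(8) = mex{3,2,1,0,0} = 4
G(9) = mex{3,2,1,1,0} = 4
G(10) = mex{4,3,2,1,1} = 0
G(11) = mex{4,3,2,2,1} = 0
G(12) = mex{0,4,3,2,2} = 1
G(13) = mex{0,4,3,3,2} = 1
G(14) = mex{1,0,4,3,3} = 2
G(15) = mex{1,0,4,4,3} = 2
G(16) = mex{2,1,0,4,4} = 3
G(17) = mex{2,1,0,0,4} = 3
G(18) = mex{3,2,1,0,0} = 4
G(19) = mex{3,2,1,1,0} = 4
G(20) = mex{4,3,2,1,1} = 0
G(21) = mex{4,3,2,2,1} = 0
G(22) = mex{0,4,3,2,2} = 1
G(23) = mex{0,4,3,3,2} = 1
G(24) = mex{1,0,4,3,3} = 2
G(25) = mex{1,0,4,4,3} = 2
G(26) = mex{2,1,0,4,4} = 3
G(27) = mex{2,1,0,0,4} = 3
G(28) = mex{3,2,1,0,0} = 4
G(29) = mex{3,2,1,1,0} = 4
G(30) = mex{4,3,2,1,1} = 0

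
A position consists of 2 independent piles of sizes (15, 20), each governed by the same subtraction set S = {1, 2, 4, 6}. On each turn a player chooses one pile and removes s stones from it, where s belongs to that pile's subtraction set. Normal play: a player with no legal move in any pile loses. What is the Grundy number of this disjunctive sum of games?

All piles use S = {1, 2, 4, 6}:
n :  0  1  2  3  4  5  6  7  8  9 10 11 12 13 14 15 16 17 18 19 20
G :  0  1  2  0  1  2  3  4  0  1  2  0  1  2  3  4  0  1  2  0  1
Pile A: G(15) = 4.
Pile B: G(20) = 1.
Combined Grundy value = 4 ⊕ 1 = 5.

5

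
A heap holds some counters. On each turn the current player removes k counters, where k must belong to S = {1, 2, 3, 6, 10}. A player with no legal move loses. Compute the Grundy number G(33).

n :  0  1  2  3  4  5  6  7  8  9 10 11 12 13 14 15 16 17 18 19 20 21 22 23 24 25 26 27 28 29 30 31 32 33
G :  0  1  2  3  0  1  2  3  0  1  2  3  0  1  2  3  0  1  2  3  0  1  2  3  0  1  2  3  0  1  2  3  0  1

1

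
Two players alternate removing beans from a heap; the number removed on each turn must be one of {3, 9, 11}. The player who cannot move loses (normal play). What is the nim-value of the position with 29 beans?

1

n :  0  1  2  3  4  5  6  7  8  9 10 11 12 13 14 15 16 17 18 19 20 21 22 23 24 25 26 27 28 29
G :  0  0  0  1  1  1  0  0  0  1  1  1  2  2  0  3  3  1  2  2  0  0  0  1  1  1  0  0  0  1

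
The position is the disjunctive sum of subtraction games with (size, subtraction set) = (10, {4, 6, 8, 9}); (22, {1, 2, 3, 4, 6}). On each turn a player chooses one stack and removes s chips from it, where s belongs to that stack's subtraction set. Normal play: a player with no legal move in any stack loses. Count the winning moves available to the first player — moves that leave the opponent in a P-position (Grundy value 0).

Stack A, S = {4, 6, 8, 9}:
n :  0  1  2  3  4  5  6  7  8  9 10
G :  0  0  0  0  1  1  1  1  2  2  2
G_A(10) = 2.
Stack B, S = {1, 2, 3, 4, 6}:
n :  0  1  2  3  4  5  6  7  8  9 10 11 12 13 14 15 16 17 18 19 20 21 22
G :  0  1  2  3  4  0  1  2  3  4  0  1  2  3  4  0  1  2  3  4  0  1  2
G_B(22) = 2.
Combined Grundy value = 2 ⊕ 2 = 0.
A winning move leaves total XOR = 0, i.e. changes one component's Grundy value g to g ⊕ X where X is the current total.
Stack A: target g' = 2⊕0 = 2, but every legal move changes the Grundy value (mex property), so 0 moves.
Stack B: target g' = 2⊕0 = 2, but every legal move changes the Grundy value (mex property), so 0 moves.

0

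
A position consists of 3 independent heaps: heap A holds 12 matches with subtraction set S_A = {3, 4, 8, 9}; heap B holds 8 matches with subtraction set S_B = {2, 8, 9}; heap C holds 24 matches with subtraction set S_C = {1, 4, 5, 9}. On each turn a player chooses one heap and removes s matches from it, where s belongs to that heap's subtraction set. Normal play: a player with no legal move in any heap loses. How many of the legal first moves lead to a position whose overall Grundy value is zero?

3

Heap A, S = {3, 4, 8, 9}:
G(0) = 0
G(1) = mex{} = 0
G(2) = mex{} = 0
G(3) = mex{0} = 1
G(4) = mex{0,0} = 1
G(5) = mex{0,0} = 1
G(6) = mex{1,0} = 2
G(7) = mex{1,1} = 0
G(8) = mex{1,1,0} = 2
G(9) = mex{2,1,0,0} = 3
G(10) = mex{0,2,0,0} = 1
G(11) = mex{2,0,1,0} = 3
G(12) = mex{3,2,1,1} = 0
G_A(12) = 0.
Heap B, S = {2, 8, 9}:
G(0) = 0
G(1) = mex{} = 0
G(2) = mex{0} = 1
G(3) = mex{0} = 1
G(4) = mex{1} = 0
G(5) = mex{1} = 0
G(6) = mex{0} = 1
G(7) = mex{0} = 1
G(8) = mex{1,0} = 2
G_B(8) = 2.
Heap C, S = {1, 4, 5, 9}:
G(0) = 0
G(1) = mex{0} = 1
G(2) = mex{1} = 0
G(3) = mex{0} = 1
G(4) = mex{1,0} = 2
G(5) = mex{2,1,0} = 3
G(6) = mex{3,0,1} = 2
G(7) = mex{2,1,0} = 3
G(8) = mex{3,2,1} = 0
G(9) = mex{0,3,2,0} = 1
G(10) = mex{1,2,3,1} = 0
G(11) = mex{0,3,2,0} = 1
G(12) = mex{1,0,3,1} = 2
G(13) = mex{2,1,0,2} = 3
G(14) = mex{3,0,1,3} = 2
G(15) = mex{2,1,0,2} = 3
G(16) = mex{3,2,1,3} = 0
G(17) = mex{0,3,2,0} = 1
G(18) = mex{1,2,3,1} = 0
G(19) = mex{0,3,2,0} = 1
G(20) = mex{1,0,3,1} = 2
G(21) = mex{2,1,0,2} = 3
G(22) = mex{3,0,1,3} = 2
G(23) = mex{2,1,0,2} = 3
G(24) = mex{3,2,1,3} = 0
G_C(24) = 0.
Combined Grundy value = 0 ⊕ 2 ⊕ 0 = 2.
A winning move leaves total XOR = 0, i.e. changes one component's Grundy value g to g ⊕ X where X is the current total.
Heap A: need g' = 0⊕2 = 2. Options: 12−3→G=3, 12−4→G=2, 12−8→G=1, 12−9→G=1. Hits: 1.
Heap B: need g' = 2⊕2 = 0. Options: 8−2→G=1, 8−8→G=0. Hits: 1.
Heap C: need g' = 0⊕2 = 2. Options: 24−1→G=3, 24−4→G=2, 24−5→G=1, 24−9→G=3. Hits: 1.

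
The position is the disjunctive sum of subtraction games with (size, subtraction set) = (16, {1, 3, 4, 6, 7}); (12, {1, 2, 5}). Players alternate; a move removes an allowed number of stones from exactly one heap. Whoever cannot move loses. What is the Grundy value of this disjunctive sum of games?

2

Heap A, S = {1, 3, 4, 6, 7}:
G(0) = 0
G(1) = mex{0} = 1
G(2) = mex{1} = 0
G(3) = mex{0,0} = 1
G(4) = mex{1,1,0} = 2
G(5) = mex{2,0,1} = 3
G(6) = mex{3,1,0,0} = 2
G(7) = mex{2,2,1,1,0} = 3
G(8) = mex{3,3,2,0,1} = 4
G(9) = mex{4,2,3,1,0} = 5
G(10) = mex{5,3,2,2,1} = 0
G(11) = mex{0,4,3,3,2} = 1
G(12) = mex{1,5,4,2,3} = 0
G(13) = mex{0,0,5,3,2} = 1
G(14) = mex{1,1,0,4,3} = 2
G(15) = mex{2,0,1,5,4} = 3
G(16) = mex{3,1,0,0,5} = 2
G_A(16) = 2.
Heap B, S = {1, 2, 5}:
n :  0  1  2  3  4  5  6  7  8  9 10 11 12
G :  0  1  2  0  1  2  0  1  2  0  1  2  0
G_B(12) = 0.
Combined Grundy value = 2 ⊕ 0 = 2.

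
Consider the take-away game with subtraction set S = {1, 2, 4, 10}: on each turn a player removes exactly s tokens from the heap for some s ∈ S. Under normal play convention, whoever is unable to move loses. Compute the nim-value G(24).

0

n :  0  1  2  3  4  5  6  7  8  9 10 11 12 13 14 15 16 17 18 19 20 21 22 23 24
G :  0  1  2  0  1  2  0  1  2  0  1  2  0  1  2  0  1  2  0  1  2  0  1  2  0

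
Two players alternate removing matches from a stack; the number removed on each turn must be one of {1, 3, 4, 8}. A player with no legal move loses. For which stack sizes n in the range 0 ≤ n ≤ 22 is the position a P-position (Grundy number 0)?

G(0) = 0
G(1) = mex{0} = 1
G(2) = mex{1} = 0
G(3) = mex{0,0} = 1
G(4) = mex{1,1,0} = 2
G(5) = mex{2,0,1} = 3
G(6) = mex{3,1,0} = 2
G(7) = mex{2,2,1} = 0
G(8) = mex{0,3,2,0} = 1
G(9) = mex{1,2,3,1} = 0
G(10) = mex{0,0,2,0} = 1
G(11) = mex{1,1,0,1} = 2
G(12) = mex{2,0,1,2} = 3
G(13) = mex{3,1,0,3} = 2
G(14) = mex{2,2,1,2} = 0
G(15) = mex{0,3,2,0} = 1
G(16) = mex{1,2,3,1} = 0
G(17) = mex{0,0,2,0} = 1
G(18) = mex{1,1,0,1} = 2
G(19) = mex{2,0,1,2} = 3
G(20) = mex{3,1,0,3} = 2
G(21) = mex{2,2,1,2} = 0
G(22) = mex{0,3,2,0} = 1
P-positions are exactly the n with G(n) = 0.

0, 2, 7, 9, 14, 16, 21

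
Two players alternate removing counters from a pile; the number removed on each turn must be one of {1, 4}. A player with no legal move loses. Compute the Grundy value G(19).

G(0) = 0
G(1) = mex{0} = 1
G(2) = mex{1} = 0
G(3) = mex{0} = 1
G(4) = mex{1,0} = 2
G(5) = mex{2,1} = 0
G(6) = mex{0,0} = 1
G(7) = mex{1,1} = 0
G(8) = mex{0,2} = 1
G(9) = mex{1,0} = 2
G(10) = mex{2,1} = 0
G(11) = mex{0,0} = 1
G(12) = mex{1,1} = 0
G(13) = mex{0,2} = 1
G(14) = mex{1,0} = 2
G(15) = mex{2,1} = 0
G(16) = mex{0,0} = 1
G(17) = mex{1,1} = 0
G(18) = mex{0,2} = 1
G(19) = mex{1,0} = 2

2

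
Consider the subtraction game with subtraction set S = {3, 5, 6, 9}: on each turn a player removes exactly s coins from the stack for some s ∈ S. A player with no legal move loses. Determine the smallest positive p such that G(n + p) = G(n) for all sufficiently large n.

12

G(0) = 0
G(1) = mex{} = 0
G(2) = mex{} = 0
G(3) = mex{0} = 1
G(4) = mex{0} = 1
G(5) = mex{0,0} = 1
G(6) = mex{1,0,0} = 2
G(7) = mex{1,0,0} = 2
G(8) = mex{1,1,0} = 2
G(9) = mex{2,1,1,0} = 3
G(10) = mex{2,1,1,0} = 3
G(11) = mex{2,2,1,0} = 3
G(12) = mex{3,2,2,1} = 0
G(13) = mex{3,2,2,1} = 0
G(14) = mex{3,3,2,1} = 0
G(15) = mex{0,3,3,2} = 1
G(16) = mex{0,3,3,2} = 1
G(17) = mex{0,0,3,2} = 1
G(18) = mex{1,0,0,3} = 2
G(19) = mex{1,0,0,3} = 2
G(20) = mex{1,1,0,3} = 2
G(21) = mex{2,1,1,0} = 3
G(22) = mex{2,1,1,0} = 3
G(23) = mex{2,2,1,0} = 3
G(24) = mex{3,2,2,1} = 0
G(25) = mex{3,2,2,1} = 0
G(n+12) = G(n) holds for n = 0,…,8 (a full window of length max(S) = 9), so the sequence is purely periodic with period 12.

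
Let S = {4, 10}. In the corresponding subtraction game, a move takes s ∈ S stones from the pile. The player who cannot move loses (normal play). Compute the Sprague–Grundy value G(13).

1

G(0) = 0
G(1) = mex{} = 0
G(2) = mex{} = 0
G(3) = mex{} = 0
G(4) = mex{0} = 1
G(5) = mex{0} = 1
G(6) = mex{0} = 1
G(7) = mex{0} = 1
G(8) = mex{1} = 0
G(9) = mex{1} = 0
G(10) = mex{1,0} = 2
G(11) = mex{1,0} = 2
G(12) = mex{0,0} = 1
G(13) = mex{0,0} = 1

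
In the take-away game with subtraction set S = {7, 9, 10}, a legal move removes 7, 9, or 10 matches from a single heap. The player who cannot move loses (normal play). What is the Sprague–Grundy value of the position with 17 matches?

G(0) = 0
G(1) = mex{} = 0
G(2) = mex{} = 0
G(3) = mex{} = 0
G(4) = mex{} = 0
G(5) = mex{} = 0
G(6) = mex{} = 0
G(7) = mex{0} = 1
G(8) = mex{0} = 1
G(9) = mex{0,0} = 1
G(10) = mex{0,0,0} = 1
G(11) = mex{0,0,0} = 1
G(12) = mex{0,0,0} = 1
G(13) = mex{0,0,0} = 1
G(14) = mex{1,0,0} = 2
G(15) = mex{1,0,0} = 2
G(16) = mex{1,1,0} = 2
G(17) = mex{1,1,1} = 0

0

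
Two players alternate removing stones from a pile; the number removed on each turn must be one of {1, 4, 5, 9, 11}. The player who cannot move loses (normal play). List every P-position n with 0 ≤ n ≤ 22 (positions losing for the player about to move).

0, 2, 8, 10, 16, 18

G(0) = 0
G(1) = mex{0} = 1
G(2) = mex{1} = 0
G(3) = mex{0} = 1
G(4) = mex{1,0} = 2
G(5) = mex{2,1,0} = 3
G(6) = mex{3,0,1} = 2
G(7) = mex{2,1,0} = 3
G(8) = mex{3,2,1} = 0
G(9) = mex{0,3,2,0} = 1
G(10) = mex{1,2,3,1} = 0
G(11) = mex{0,3,2,0,0} = 1
G(12) = mex{1,0,3,1,1} = 2
G(13) = mex{2,1,0,2,0} = 3
G(14) = mex{3,0,1,3,1} = 2
G(15) = mex{2,1,0,2,2} = 3
G(16) = mex{3,2,1,3,3} = 0
G(17) = mex{0,3,2,0,2} = 1
G(18) = mex{1,2,3,1,3} = 0
G(19) = mex{0,3,2,0,0} = 1
G(20) = mex{1,0,3,1,1} = 2
G(21) = mex{2,1,0,2,0} = 3
G(22) = mex{3,0,1,3,1} = 2
P-positions are exactly the n with G(n) = 0.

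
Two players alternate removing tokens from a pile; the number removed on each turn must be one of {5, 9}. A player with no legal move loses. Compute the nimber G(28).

G(0) = 0
G(1) = mex{} = 0
G(2) = mex{} = 0
G(3) = mex{} = 0
G(4) = mex{} = 0
G(5) = mex{0} = 1
G(6) = mex{0} = 1
G(7) = mex{0} = 1
G(8) = mex{0} = 1
G(9) = mex{0,0} = 1
G(10) = mex{1,0} = 2
G(11) = mex{1,0} = 2
G(12) = mex{1,0} = 2
G(13) = mex{1,0} = 2
G(14) = mex{1,1} = 0
G(15) = mex{2,1} = 0
G(16) = mex{2,1} = 0
G(17) = mex{2,1} = 0
G(18) = mex{2,1} = 0
G(19) = mex{0,2} = 1
G(20) = mex{0,2} = 1
G(21) = mex{0,2} = 1
G(22) = mex{0,2} = 1
G(23) = mex{0,0} = 1
G(24) = mex{1,0} = 2
G(25) = mex{1,0} = 2
G(26) = mex{1,0} = 2
G(27) = mex{1,0} = 2
G(28) = mex{1,1} = 0

0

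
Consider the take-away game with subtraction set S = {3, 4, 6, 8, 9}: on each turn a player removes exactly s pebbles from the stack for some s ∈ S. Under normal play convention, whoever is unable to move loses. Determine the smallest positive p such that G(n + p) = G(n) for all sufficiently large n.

n :  0  1  2  3  4  5  6  7  8  9 10 11 12 13 14 15 16 17 18 19 20 21 22 23 24 25
G :  0  0  0  1  1  1  2  2  2  3  3  3  0  0  0  1  1  1  2  2  2  3  3  3  0  0
G(n+12) = G(n) holds for n = 0,…,8 (a full window of length max(S) = 9), so the sequence is purely periodic with period 12.

12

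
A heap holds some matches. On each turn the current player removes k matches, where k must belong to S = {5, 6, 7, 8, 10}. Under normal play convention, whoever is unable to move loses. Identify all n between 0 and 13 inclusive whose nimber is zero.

0, 1, 2, 3, 4

n :  0  1  2  3  4  5  6  7  8  9 10 11 12 13
G :  0  0  0  0  0  1  1  1  1  1  2  2  2  2
P-positions are exactly the n with G(n) = 0.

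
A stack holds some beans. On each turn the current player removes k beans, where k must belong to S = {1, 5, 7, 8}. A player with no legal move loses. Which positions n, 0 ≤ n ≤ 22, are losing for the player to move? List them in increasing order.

0, 2, 4, 6, 15, 17, 19, 21

n :  0  1  2  3  4  5  6  7  8  9 10 11 12 13 14 15 16 17 18 19 20 21 22
G :  0  1  0  1  0  1  0  1  2  3  2  3  2  3  2  0  1  0  1  0  1  0  1
P-positions are exactly the n with G(n) = 0.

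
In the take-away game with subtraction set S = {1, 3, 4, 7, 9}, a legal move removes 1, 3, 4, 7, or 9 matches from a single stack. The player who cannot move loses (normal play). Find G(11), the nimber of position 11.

G(0) = 0
G(1) = mex{0} = 1
G(2) = mex{1} = 0
G(3) = mex{0,0} = 1
G(4) = mex{1,1,0} = 2
G(5) = mex{2,0,1} = 3
G(6) = mex{3,1,0} = 2
G(7) = mex{2,2,1,0} = 3
G(8) = mex{3,3,2,1} = 0
G(9) = mex{0,2,3,0,0} = 1
G(10) = mex{1,3,2,1,1} = 0
G(11) = mex{0,0,3,2,0} = 1

1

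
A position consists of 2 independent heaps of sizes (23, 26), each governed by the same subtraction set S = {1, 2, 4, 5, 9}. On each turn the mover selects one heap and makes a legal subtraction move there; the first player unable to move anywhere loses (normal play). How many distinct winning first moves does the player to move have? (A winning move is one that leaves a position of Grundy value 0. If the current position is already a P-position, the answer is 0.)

All heaps use S = {1, 2, 4, 5, 9}:
G(0) = 0
G(1) = mex{0} = 1
G(2) = mex{1,0} = 2
G(3) = mex{2,1} = 0
G(4) = mex{0,2,0} = 1
G(5) = mex{1,0,1,0} = 2
G(6) = mex{2,1,2,1} = 0
G(7) = mex{0,2,0,2} = 1
G(8) = mex{1,0,1,0} = 2
G(9) = mex{2,1,2,1,0} = 3
G(10) = mex{3,2,0,2,1} = 4
G(11) = mex{4,3,1,0,2} = 5
G(12) = mex{5,4,2,1,0} = 3
G(13) = mex{3,5,3,2,1} = 0
G(14) = mex{0,3,4,3,2} = 1
G(15) = mex{1,0,5,4,0} = 2
G(16) = mex{2,1,3,5,1} = 0
G(17) = mex{0,2,0,3,2} = 1
G(18) = mex{1,0,1,0,3} = 2
G(19) = mex{2,1,2,1,4} = 0
G(20) = mex{0,2,0,2,5} = 1
G(21) = mex{1,0,1,0,3} = 2
G(22) = mex{2,1,2,1,0} = 3
G(23) = mex{3,2,0,2,1} = 4
G(24) = mex{4,3,1,0,2} = 5
G(25) = mex{5,4,2,1,0} = 3
G(26) = mex{3,5,3,2,1} = 0
Heap A: G(23) = 4.
Heap B: G(26) = 0.
Combined Grundy value = 4 ⊕ 0 = 4.
A winning move leaves total XOR = 0, i.e. changes one component's Grundy value g to g ⊕ X where X is the current total.
Heap A: need g' = 4⊕4 = 0. Options: 23−1→G=3, 23−2→G=2, 23−4→G=0, 23−5→G=2, 23−9→G=1. Hits: 1.
Heap B: need g' = 0⊕4 = 4. Options: 26−1→G=3, 26−2→G=5, 26−4→G=3, 26−5→G=2, 26−9→G=1. Hits: 0.

1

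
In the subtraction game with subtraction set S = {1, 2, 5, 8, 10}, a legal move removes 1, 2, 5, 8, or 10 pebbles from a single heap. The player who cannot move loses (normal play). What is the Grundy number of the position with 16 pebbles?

G(0) = 0
G(1) = mex{0} = 1
G(2) = mex{1,0} = 2
G(3) = mex{2,1} = 0
G(4) = mex{0,2} = 1
G(5) = mex{1,0,0} = 2
G(6) = mex{2,1,1} = 0
G(7) = mex{0,2,2} = 1
G(8) = mex{1,0,0,0} = 2
G(9) = mex{2,1,1,1} = 0
G(10) = mex{0,2,2,2,0} = 1
G(11) = mex{1,0,0,0,1} = 2
G(12) = mex{2,1,1,1,2} = 0
G(13) = mex{0,2,2,2,0} = 1
G(14) = mex{1,0,0,0,1} = 2
G(15) = mex{2,1,1,1,2} = 0
G(16) = mex{0,2,2,2,0} = 1

1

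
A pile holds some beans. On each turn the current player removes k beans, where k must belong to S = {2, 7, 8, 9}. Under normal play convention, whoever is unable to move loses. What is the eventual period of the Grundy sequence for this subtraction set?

n :  0  1  2  3  4  5  6  7  8  9 10 11 12 13 14 15 16 17 18 19 20 21 22 23 24 25 26 27 28 29 30 31
G :  0  0  1  1  0  0  1  1  2  2  3  3  2  2  3  0  0  1  1  0  0  1  1  2  2  3  3  2  2  3  0  0
G(n+15) = G(n) holds for n = 0,…,8 (a full window of length max(S) = 9), so the sequence is purely periodic with period 15.

15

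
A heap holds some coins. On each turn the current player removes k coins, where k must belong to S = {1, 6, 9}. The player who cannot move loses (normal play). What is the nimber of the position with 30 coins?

1

G(0) = 0
G(1) = mex{0} = 1
G(2) = mex{1} = 0
G(3) = mex{0} = 1
G(4) = mex{1} = 0
G(5) = mex{0} = 1
G(6) = mex{1,0} = 2
G(7) = mex{2,1} = 0
G(8) = mex{0,0} = 1
G(9) = mex{1,1,0} = 2
G(10) = mex{2,0,1} = 3
G(11) = mex{3,1,0} = 2
G(12) = mex{2,2,1} = 0
G(13) = mex{0,0,0} = 1
G(14) = mex{1,1,1} = 0
G(15) = mex{0,2,2} = 1
G(16) = mex{1,3,0} = 2
G(17) = mex{2,2,1} = 0
G(18) = mex{0,0,2} = 1
G(19) = mex{1,1,3} = 0
G(20) = mex{0,0,2} = 1
G(21) = mex{1,1,0} = 2
G(22) = mex{2,2,1} = 0
G(23) = mex{0,0,0} = 1
G(24) = mex{1,1,1} = 0
G(25) = mex{0,0,2} = 1
G(26) = mex{1,1,0} = 2
G(27) = mex{2,2,1} = 0
G(28) = mex{0,0,0} = 1
G(29) = mex{1,1,1} = 0
G(30) = mex{0,0,2} = 1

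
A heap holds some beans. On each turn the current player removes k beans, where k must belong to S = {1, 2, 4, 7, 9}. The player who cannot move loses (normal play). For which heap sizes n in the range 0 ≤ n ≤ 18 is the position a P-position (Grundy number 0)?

n :  0  1  2  3  4  5  6  7  8  9 10 11 12 13 14 15 16 17 18
G :  0  1  2  0  1  2  0  1  2  3  4  0  1  2  0  1  2  0  1
P-positions are exactly the n with G(n) = 0.

0, 3, 6, 11, 14, 17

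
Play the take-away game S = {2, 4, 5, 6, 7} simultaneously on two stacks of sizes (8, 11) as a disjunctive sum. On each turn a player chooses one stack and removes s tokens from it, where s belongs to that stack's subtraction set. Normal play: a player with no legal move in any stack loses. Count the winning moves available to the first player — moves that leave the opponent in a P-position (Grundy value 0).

2

All stacks use S = {2, 4, 5, 6, 7}:
G(0) = 0
G(1) = mex{} = 0
G(2) = mex{0} = 1
G(3) = mex{0} = 1
G(4) = mex{1,0} = 2
G(5) = mex{1,0,0} = 2
G(6) = mex{2,1,0,0} = 3
G(7) = mex{2,1,1,0,0} = 3
G(8) = mex{3,2,1,1,0} = 4
G(9) = mex{3,2,2,1,1} = 0
G(10) = mex{4,3,2,2,1} = 0
G(11) = mex{0,3,3,2,2} = 1
Stack A: G(8) = 4.
Stack B: G(11) = 1.
Combined Grundy value = 4 ⊕ 1 = 5.
A winning move leaves total XOR = 0, i.e. changes one component's Grundy value g to g ⊕ X where X is the current total.
Stack A: need g' = 4⊕5 = 1. Options: 8−2→G=3, 8−4→G=2, 8−5→G=1, 8−6→G=1, 8−7→G=0. Hits: 2.
Stack B: need g' = 1⊕5 = 4. Options: 11−2→G=0, 11−4→G=3, 11−5→G=3, 11−6→G=2, 11−7→G=2. Hits: 0.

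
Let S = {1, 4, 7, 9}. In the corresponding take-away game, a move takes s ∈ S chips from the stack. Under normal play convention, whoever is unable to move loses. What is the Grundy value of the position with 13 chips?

0

n :  0  1  2  3  4  5  6  7  8  9 10 11 12 13
G :  0  1  0  1  2  0  1  2  0  1  0  1  2  0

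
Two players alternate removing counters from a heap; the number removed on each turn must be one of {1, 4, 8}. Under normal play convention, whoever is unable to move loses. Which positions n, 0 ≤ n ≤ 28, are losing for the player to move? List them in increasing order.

n :  0  1  2  3  4  5  6  7  8  9 10 11 12 13 14 15 16 17 18 19 20 21 22 23 24 25 26 27 28
G :  0  1  0  1  2  0  1  0  1  2  3  2  0  1  0  1  2  0  1  0  1  2  3  2  0  1  0  1  2
P-positions are exactly the n with G(n) = 0.

0, 2, 5, 7, 12, 14, 17, 19, 24, 26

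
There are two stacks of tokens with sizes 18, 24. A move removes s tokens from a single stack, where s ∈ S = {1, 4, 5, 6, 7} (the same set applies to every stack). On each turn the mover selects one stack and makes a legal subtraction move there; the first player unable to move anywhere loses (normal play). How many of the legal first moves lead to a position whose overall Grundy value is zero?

2

All stacks use S = {1, 4, 5, 6, 7}:
n :  0  1  2  3  4  5  6  7  8  9 10 11 12 13 14 15 16 17 18 19 20 21 22 23 24
G :  0  1  0  1  2  3  2  3  4  5  0  1  0  1  2  3  2  3  4  5  0  1  0  1  2
Stack A: G(18) = 4.
Stack B: G(24) = 2.
Combined Grundy value = 4 ⊕ 2 = 6.
A winning move leaves total XOR = 0, i.e. changes one component's Grundy value g to g ⊕ X where X is the current total.
Stack A: need g' = 4⊕6 = 2. Options: 18−1→G=3, 18−4→G=2, 18−5→G=1, 18−6→G=0, 18−7→G=1. Hits: 1.
Stack B: need g' = 2⊕6 = 4. Options: 24−1→G=1, 24−4→G=0, 24−5→G=5, 24−6→G=4, 24−7→G=3. Hits: 1.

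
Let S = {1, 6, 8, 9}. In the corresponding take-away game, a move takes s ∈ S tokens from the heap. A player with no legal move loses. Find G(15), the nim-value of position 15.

n :  0  1  2  3  4  5  6  7  8  9 10 11 12 13 14 15
G :  0  1  0  1  0  1  2  0  1  2  3  2  3  2  0  1

1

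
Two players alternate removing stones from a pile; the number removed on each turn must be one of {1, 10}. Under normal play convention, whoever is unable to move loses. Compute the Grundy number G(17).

G(0) = 0
G(1) = mex{0} = 1
G(2) = mex{1} = 0
G(3) = mex{0} = 1
G(4) = mex{1} = 0
G(5) = mex{0} = 1
G(6) = mex{1} = 0
G(7) = mex{0} = 1
G(8) = mex{1} = 0
G(9) = mex{0} = 1
G(10) = mex{1,0} = 2
G(11) = mex{2,1} = 0
G(12) = mex{0,0} = 1
G(13) = mex{1,1} = 0
G(14) = mex{0,0} = 1
G(15) = mex{1,1} = 0
G(16) = mex{0,0} = 1
G(17) = mex{1,1} = 0

0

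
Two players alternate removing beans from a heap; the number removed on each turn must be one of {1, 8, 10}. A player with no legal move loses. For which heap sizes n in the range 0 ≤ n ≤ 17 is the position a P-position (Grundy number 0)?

G(0) = 0
G(1) = mex{0} = 1
G(2) = mex{1} = 0
G(3) = mex{0} = 1
G(4) = mex{1} = 0
G(5) = mex{0} = 1
G(6) = mex{1} = 0
G(7) = mex{0} = 1
G(8) = mex{1,0} = 2
G(9) = mex{2,1} = 0
G(10) = mex{0,0,0} = 1
G(11) = mex{1,1,1} = 0
G(12) = mex{0,0,0} = 1
G(13) = mex{1,1,1} = 0
G(14) = mex{0,0,0} = 1
G(15) = mex{1,1,1} = 0
G(16) = mex{0,2,0} = 1
G(17) = mex{1,0,1} = 2
P-positions are exactly the n with G(n) = 0.

0, 2, 4, 6, 9, 11, 13, 15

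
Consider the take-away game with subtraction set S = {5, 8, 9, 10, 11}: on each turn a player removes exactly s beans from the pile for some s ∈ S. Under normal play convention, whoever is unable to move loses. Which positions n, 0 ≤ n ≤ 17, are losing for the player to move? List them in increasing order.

0, 1, 2, 3, 4, 16, 17

G(0) = 0
G(1) = mex{} = 0
G(2) = mex{} = 0
G(3) = mex{} = 0
G(4) = mex{} = 0
G(5) = mex{0} = 1
G(6) = mex{0} = 1
G(7) = mex{0} = 1
G(8) = mex{0,0} = 1
G(9) = mex{0,0,0} = 1
G(10) = mex{1,0,0,0} = 2
G(11) = mex{1,0,0,0,0} = 2
G(12) = mex{1,0,0,0,0} = 2
G(13) = mex{1,1,0,0,0} = 2
G(14) = mex{1,1,1,0,0} = 2
G(15) = mex{2,1,1,1,0} = 3
G(16) = mex{2,1,1,1,1} = 0
G(17) = mex{2,1,1,1,1} = 0
P-positions are exactly the n with G(n) = 0.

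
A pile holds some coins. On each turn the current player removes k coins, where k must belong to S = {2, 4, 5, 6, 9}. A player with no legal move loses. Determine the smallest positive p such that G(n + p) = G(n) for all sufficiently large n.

G(0) = 0
G(1) = mex{} = 0
G(2) = mex{0} = 1
G(3) = mex{0} = 1
G(4) = mex{1,0} = 2
G(5) = mex{1,0,0} = 2
G(6) = mex{2,1,0,0} = 3
G(7) = mex{2,1,1,0} = 3
G(8) = mex{3,2,1,1} = 0
G(9) = mex{3,2,2,1,0} = 4
G(10) = mex{0,3,2,2,0} = 1
G(11) = mex{4,3,3,2,1} = 0
G(12) = mex{1,0,3,3,1} = 2
G(13) = mex{0,4,0,3,2} = 1
G(14) = mex{2,1,4,0,2} = 3
G(15) = mex{1,0,1,4,3} = 2
G(16) = mex{3,2,0,1,3} = 4
G(17) = mex{2,1,2,0,0} = 3
G(18) = mex{4,3,1,2,4} = 0
G(19) = mex{3,2,3,1,1} = 0
G(20) = mex{0,4,2,3,0} = 1
G(21) = mex{0,3,4,2,2} = 1
G(22) = mex{1,0,3,4,1} = 2
G(23) = mex{1,0,0,3,3} = 2
G(24) = mex{2,1,0,0,2} = 3
G(25) = mex{2,1,1,0,4} = 3
G(26) = mex{3,2,1,1,3} = 0
G(27) = mex{3,2,2,1,0} = 4
G(28) = mex{0,3,2,2,0} = 1
G(29) = mex{4,3,3,2,1} = 0
G(30) = mex{1,0,3,3,1} = 2
G(31) = mex{0,4,0,3,2} = 1
G(32) = mex{2,1,4,0,2} = 3
G(33) = mex{1,0,1,4,3} = 2
G(34) = mex{3,2,0,1,3} = 4
G(35) = mex{2,1,2,0,0} = 3
G(36) = mex{4,3,1,2,4} = 0
G(37) = mex{3,2,3,1,1} = 0
G(n+18) = G(n) holds for n = 0,…,8 (a full window of length max(S) = 9), so the sequence is purely periodic with period 18.

18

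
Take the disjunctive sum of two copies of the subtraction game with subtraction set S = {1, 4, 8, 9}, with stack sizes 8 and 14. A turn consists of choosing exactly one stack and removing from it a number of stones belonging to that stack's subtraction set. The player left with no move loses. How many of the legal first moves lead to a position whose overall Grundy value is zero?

3

All stacks use S = {1, 4, 8, 9}:
G(0) = 0
G(1) = mex{0} = 1
G(2) = mex{1} = 0
G(3) = mex{0} = 1
G(4) = mex{1,0} = 2
G(5) = mex{2,1} = 0
G(6) = mex{0,0} = 1
G(7) = mex{1,1} = 0
G(8) = mex{0,2,0} = 1
G(9) = mex{1,0,1,0} = 2
G(10) = mex{2,1,0,1} = 3
G(11) = mex{3,0,1,0} = 2
G(12) = mex{2,1,2,1} = 0
G(13) = mex{0,2,0,2} = 1
G(14) = mex{1,3,1,0} = 2
Stack A: G(8) = 1.
Stack B: G(14) = 2.
Combined Grundy value = 1 ⊕ 2 = 3.
A winning move leaves total XOR = 0, i.e. changes one component's Grundy value g to g ⊕ X where X is the current total.
Stack A: need g' = 1⊕3 = 2. Options: 8−1→G=0, 8−4→G=2, 8−8→G=0. Hits: 1.
Stack B: need g' = 2⊕3 = 1. Options: 14−1→G=1, 14−4→G=3, 14−8→G=1, 14−9→G=0. Hits: 2.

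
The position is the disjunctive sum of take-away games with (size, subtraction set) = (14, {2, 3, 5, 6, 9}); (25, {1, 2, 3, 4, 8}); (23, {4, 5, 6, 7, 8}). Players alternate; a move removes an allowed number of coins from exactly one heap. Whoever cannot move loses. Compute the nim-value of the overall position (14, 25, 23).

3

Heap A, S = {2, 3, 5, 6, 9}:
G(0) = 0
G(1) = mex{} = 0
G(2) = mex{0} = 1
G(3) = mex{0,0} = 1
G(4) = mex{1,0} = 2
G(5) = mex{1,1,0} = 2
G(6) = mex{2,1,0,0} = 3
G(7) = mex{2,2,1,0} = 3
G(8) = mex{3,2,1,1} = 0
G(9) = mex{3,3,2,1,0} = 4
G(10) = mex{0,3,2,2,0} = 1
G(11) = mex{4,0,3,2,1} = 5
G(12) = mex{1,4,3,3,1} = 0
G(13) = mex{5,1,0,3,2} = 4
G(14) = mex{0,5,4,0,2} = 1
G_A(14) = 1.
Heap B, S = {1, 2, 3, 4, 8}:
G(0) = 0
G(1) = mex{0} = 1
G(2) = mex{1,0} = 2
G(3) = mex{2,1,0} = 3
G(4) = mex{3,2,1,0} = 4
G(5) = mex{4,3,2,1} = 0
G(6) = mex{0,4,3,2} = 1
G(7) = mex{1,0,4,3} = 2
G(8) = mex{2,1,0,4,0} = 3
G(9) = mex{3,2,1,0,1} = 4
G(10) = mex{4,3,2,1,2} = 0
G(11) = mex{0,4,3,2,3} = 1
G(12) = mex{1,0,4,3,4} = 2
G(13) = mex{2,1,0,4,0} = 3
G(14) = mex{3,2,1,0,1} = 4
G(15) = mex{4,3,2,1,2} = 0
G(16) = mex{0,4,3,2,3} = 1
G(17) = mex{1,0,4,3,4} = 2
G(18) = mex{2,1,0,4,0} = 3
G(19) = mex{3,2,1,0,1} = 4
G(20) = mex{4,3,2,1,2} = 0
G(21) = mex{0,4,3,2,3} = 1
G(22) = mex{1,0,4,3,4} = 2
G(23) = mex{2,1,0,4,0} = 3
G(24) = mex{3,2,1,0,1} = 4
G(25) = mex{4,3,2,1,2} = 0
G_B(25) = 0.
Heap C, S = {4, 5, 6, 7, 8}:
G(0) = 0
G(1) = mex{} = 0
G(2) = mex{} = 0
G(3) = mex{} = 0
G(4) = mex{0} = 1
G(5) = mex{0,0} = 1
G(6) = mex{0,0,0} = 1
G(7) = mex{0,0,0,0} = 1
G(8) = mex{1,0,0,0,0} = 2
G(9) = mex{1,1,0,0,0} = 2
G(10) = mex{1,1,1,0,0} = 2
G(11) = mex{1,1,1,1,0} = 2
G(12) = mex{2,1,1,1,1} = 0
G(13) = mex{2,2,1,1,1} = 0
G(14) = mex{2,2,2,1,1} = 0
G(15) = mex{2,2,2,2,1} = 0
G(16) = mex{0,2,2,2,2} = 1
G(17) = mex{0,0,2,2,2} = 1
G(18) = mex{0,0,0,2,2} = 1
G(19) = mex{0,0,0,0,2} = 1
G(20) = mex{1,0,0,0,0} = 2
G(21) = mex{1,1,0,0,0} = 2
G(22) = mex{1,1,1,0,0} = 2
G(23) = mex{1,1,1,1,0} = 2
G_C(23) = 2.
Combined Grundy value = 1 ⊕ 0 ⊕ 2 = 3.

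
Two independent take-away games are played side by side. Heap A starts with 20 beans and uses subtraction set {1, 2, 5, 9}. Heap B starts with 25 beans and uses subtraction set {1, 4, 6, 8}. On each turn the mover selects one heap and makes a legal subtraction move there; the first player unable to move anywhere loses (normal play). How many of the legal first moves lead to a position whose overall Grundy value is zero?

Heap A, S = {1, 2, 5, 9}:
n :  0  1  2  3  4  5  6  7  8  9 10 11 12 13 14 15 16 17 18 19 20
G :  0  1  2  0  1  2  0  1  2  3  0  1  2  0  1  2  0  1  2  3  0
G_A(20) = 0.
Heap B, S = {1, 4, 6, 8}:
n :  0  1  2  3  4  5  6  7  8  9 10 11 12 13 14 15 16 17 18 19 20 21 22 23 24 25
G :  0  1  0  1  2  0  1  0  1  2  3  2  0  1  0  1  2  0  1  0  1  2  3  2  0  1
G_B(25) = 1.
Combined Grundy value = 0 ⊕ 1 = 1.
A winning move leaves total XOR = 0, i.e. changes one component's Grundy value g to g ⊕ X where X is the current total.
Heap A: need g' = 0⊕1 = 1. Options: 20−1→G=3, 20−2→G=2, 20−5→G=2, 20−9→G=1. Hits: 1.
Heap B: need g' = 1⊕1 = 0. Options: 25−1→G=0, 25−4→G=2, 25−6→G=0, 25−8→G=0. Hits: 3.

4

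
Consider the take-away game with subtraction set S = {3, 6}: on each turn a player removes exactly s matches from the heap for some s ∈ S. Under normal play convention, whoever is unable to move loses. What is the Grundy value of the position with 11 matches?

0

n :  0  1  2  3  4  5  6  7  8  9 10 11
G :  0  0  0  1  1  1  2  2  2  0  0  0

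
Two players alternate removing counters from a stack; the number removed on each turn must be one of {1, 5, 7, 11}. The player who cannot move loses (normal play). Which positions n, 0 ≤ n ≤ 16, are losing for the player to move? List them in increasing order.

n :  0  1  2  3  4  5  6  7  8  9 10 11 12 13 14 15 16
G :  0  1  0  1  0  1  0  1  0  1  0  1  0  1  0  1  0
P-positions are exactly the n with G(n) = 0.

0, 2, 4, 6, 8, 10, 12, 14, 16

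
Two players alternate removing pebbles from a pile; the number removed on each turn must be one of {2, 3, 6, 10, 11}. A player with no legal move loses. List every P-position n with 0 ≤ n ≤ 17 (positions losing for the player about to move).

n :  0  1  2  3  4  5  6  7  8  9 10 11 12 13 14 15 16 17
G :  0  0  1  1  2  0  3  1  2  0  3  1  2  0  0  1  1  2
P-positions are exactly the n with G(n) = 0.

0, 1, 5, 9, 13, 14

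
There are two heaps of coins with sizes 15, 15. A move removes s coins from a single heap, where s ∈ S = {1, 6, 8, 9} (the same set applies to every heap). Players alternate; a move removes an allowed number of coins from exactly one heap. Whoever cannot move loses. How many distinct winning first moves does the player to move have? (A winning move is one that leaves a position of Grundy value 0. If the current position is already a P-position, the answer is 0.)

All heaps use S = {1, 6, 8, 9}:
G(0) = 0
G(1) = mex{0} = 1
G(2) = mex{1} = 0
G(3) = mex{0} = 1
G(4) = mex{1} = 0
G(5) = mex{0} = 1
G(6) = mex{1,0} = 2
G(7) = mex{2,1} = 0
G(8) = mex{0,0,0} = 1
G(9) = mex{1,1,1,0} = 2
G(10) = mex{2,0,0,1} = 3
G(11) = mex{3,1,1,0} = 2
G(12) = mex{2,2,0,1} = 3
G(13) = mex{3,0,1,0} = 2
G(14) = mex{2,1,2,1} = 0
G(15) = mex{0,2,0,2} = 1
Heap A: G(15) = 1.
Heap B: G(15) = 1.
Combined Grundy value = 1 ⊕ 1 = 0.
A winning move leaves total XOR = 0, i.e. changes one component's Grundy value g to g ⊕ X where X is the current total.
Heap A: target g' = 1⊕0 = 1, but every legal move changes the Grundy value (mex property), so 0 moves.
Heap B: target g' = 1⊕0 = 1, but every legal move changes the Grundy value (mex property), so 0 moves.

0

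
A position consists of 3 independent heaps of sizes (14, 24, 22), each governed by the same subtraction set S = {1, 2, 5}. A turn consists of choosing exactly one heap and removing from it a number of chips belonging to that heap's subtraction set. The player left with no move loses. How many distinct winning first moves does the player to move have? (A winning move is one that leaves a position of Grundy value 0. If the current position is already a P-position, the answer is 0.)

All heaps use S = {1, 2, 5}:
G(0) = 0
G(1) = mex{0} = 1
G(2) = mex{1,0} = 2
G(3) = mex{2,1} = 0
G(4) = mex{0,2} = 1
G(5) = mex{1,0,0} = 2
G(6) = mex{2,1,1} = 0
G(7) = mex{0,2,2} = 1
G(8) = mex{1,0,0} = 2
G(9) = mex{2,1,1} = 0
G(10) = mex{0,2,2} = 1
G(11) = mex{1,0,0} = 2
G(12) = mex{2,1,1} = 0
G(13) = mex{0,2,2} = 1
G(14) = mex{1,0,0} = 2
G(15) = mex{2,1,1} = 0
G(16) = mex{0,2,2} = 1
G(17) = mex{1,0,0} = 2
G(18) = mex{2,1,1} = 0
G(19) = mex{0,2,2} = 1
G(20) = mex{1,0,0} = 2
G(21) = mex{2,1,1} = 0
G(22) = mex{0,2,2} = 1
G(23) = mex{1,0,0} = 2
G(24) = mex{2,1,1} = 0
Heap A: G(14) = 2.
Heap B: G(24) = 0.
Heap C: G(22) = 1.
Combined Grundy value = 2 ⊕ 0 ⊕ 1 = 3.
A winning move leaves total XOR = 0, i.e. changes one component's Grundy value g to g ⊕ X where X is the current total.
Heap A: need g' = 2⊕3 = 1. Options: 14−1→G=1, 14−2→G=0, 14−5→G=0. Hits: 1.
Heap B: need g' = 0⊕3 = 3. Options: 24−1→G=2, 24−2→G=1, 24−5→G=1. Hits: 0.
Heap C: need g' = 1⊕3 = 2. Options: 22−1→G=0, 22−2→G=2, 22−5→G=2. Hits: 2.

3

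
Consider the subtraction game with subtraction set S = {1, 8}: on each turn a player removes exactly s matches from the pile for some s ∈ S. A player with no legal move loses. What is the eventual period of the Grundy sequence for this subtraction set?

n :  0  1  2  3  4  5  6  7  8  9 10 11 12 13 14 15 16 17 18 19
G :  0  1  0  1  0  1  0  1  2  0  1  0  1  0  1  0  1  2  0  1
G(n+9) = G(n) holds for n = 0,…,7 (a full window of length max(S) = 8), so the sequence is purely periodic with period 9.

9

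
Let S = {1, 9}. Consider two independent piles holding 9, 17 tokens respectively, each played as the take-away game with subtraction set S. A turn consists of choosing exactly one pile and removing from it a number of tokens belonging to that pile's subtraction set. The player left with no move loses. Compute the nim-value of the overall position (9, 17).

0

All piles use S = {1, 9}:
n :  0  1  2  3  4  5  6  7  8  9 10 11 12 13 14 15 16 17
G :  0  1  0  1  0  1  0  1  0  1  0  1  0  1  0  1  0  1
Pile A: G(9) = 1.
Pile B: G(17) = 1.
Combined Grundy value = 1 ⊕ 1 = 0.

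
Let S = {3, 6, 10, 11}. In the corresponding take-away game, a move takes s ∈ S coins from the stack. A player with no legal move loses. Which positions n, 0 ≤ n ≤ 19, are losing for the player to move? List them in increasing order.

0, 1, 2, 9, 14, 16, 18

n :  0  1  2  3  4  5  6  7  8  9 10 11 12 13 14 15 16 17 18 19
G :  0  0  0  1  1  1  2  2  2  0  3  3  1  4  0  2  0  1  0  1
P-positions are exactly the n with G(n) = 0.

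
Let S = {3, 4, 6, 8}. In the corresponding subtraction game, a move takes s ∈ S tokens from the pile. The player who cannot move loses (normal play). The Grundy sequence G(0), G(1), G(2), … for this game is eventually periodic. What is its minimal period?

11

n :  0  1  2  3  4  5  6  7  8  9 10 11 12 13 14 15 16 17 18 19 20 21 22 23
G :  0  0  0  1  1  1  2  2  2  3  3  0  0  0  1  1  1  2  2  2  3  3  0  0
G(n+11) = G(n) holds for n = 0,…,7 (a full window of length max(S) = 8), so the sequence is purely periodic with period 11.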